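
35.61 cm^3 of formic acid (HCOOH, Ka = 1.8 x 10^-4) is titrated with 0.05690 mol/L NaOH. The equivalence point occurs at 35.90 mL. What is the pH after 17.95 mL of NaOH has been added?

17.95 mL is exactly half the equivalence volume (35.90/2), i.e. the half-equivalence point.
There, n(HA) = n(A^-), so pH = pKa = -log(1.8 x 10^-4) = 3.74.

3.74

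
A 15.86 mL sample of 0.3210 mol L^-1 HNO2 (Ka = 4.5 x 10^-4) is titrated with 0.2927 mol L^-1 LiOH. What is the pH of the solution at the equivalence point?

n(HNO2) = 0.3210 x 0.01586 = 0.005091 mol; V(LiOH) at equivalence = 0.005091/0.2927 = 0.01739 L.
At equivalence all the acid is converted to NO2-; total volume = 0.01586 + 0.01739 = 0.03325 L, so [NO2-] = 0.005091/0.03325 = 0.1531 M.
Kb = Kw/Ka = 1.0e-14 / 4.5 x 10^-4 = 2.22e-11.
[OH^-] = sqrt(Kb x [NO2-]) = sqrt(2.22e-11 x 0.1531) = 1.84e-6 M.
pOH = 5.73, so pH = 14.00 - 5.73 = 8.27.

8.27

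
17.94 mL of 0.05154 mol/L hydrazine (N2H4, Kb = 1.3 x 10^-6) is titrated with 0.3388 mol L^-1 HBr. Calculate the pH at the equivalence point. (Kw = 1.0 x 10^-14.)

n(N2H4) = 0.05154 x 0.01794 = 0.0009246 mol; V(HBr) at equivalence = 0.0009246/0.3388 = 0.002729 L.
At equivalence the base is fully converted to N2H5+; total volume = 0.02067 L, so [N2H5+] = 0.0009246/0.02067 = 0.04473 M.
Ka(N2H5+) = Kw/Kb = 1.0e-14 / 1.3 x 10^-6 = 7.69e-9.
[H^+] = sqrt(Ka x [N2H5+]) = sqrt(7.69e-9 x 0.04473) = 1.86e-5 M.
pH = -log(1.86e-5) = 4.73.

4.73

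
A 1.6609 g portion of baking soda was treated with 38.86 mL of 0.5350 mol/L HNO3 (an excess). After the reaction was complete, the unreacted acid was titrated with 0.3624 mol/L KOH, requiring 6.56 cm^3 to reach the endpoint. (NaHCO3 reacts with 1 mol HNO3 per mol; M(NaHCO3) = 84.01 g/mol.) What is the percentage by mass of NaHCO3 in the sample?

93.1%

Total n(HNO3) added = 0.5350 x 0.03886 = 0.02079 mol.
n(KOH) used = 0.3624 x 0.006560 = 0.002377 mol, which equals the excess n(HNO3).
So n(HNO3) consumed by the sample = 0.02079 - 0.002377 = 0.01841 mol.
n(NaHCO3) = 0.01841 / 1 = 0.01841 mol.
mass NaHCO3 = 0.01841 x 84.01 = 1.547 g, so %NaHCO3 = 1.547/1.6609 x 100 = 93.1%.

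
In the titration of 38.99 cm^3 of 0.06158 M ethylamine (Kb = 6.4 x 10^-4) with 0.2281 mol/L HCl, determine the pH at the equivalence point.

6.06

n(C2H5NH2) = 0.06158 x 0.03899 = 0.002401 mol; V(HCl) at equivalence = 0.002401/0.2281 = 0.01053 L.
At equivalence the base is fully converted to C2H5NH3+; total volume = 0.04952 L, so [C2H5NH3+] = 0.002401/0.04952 = 0.04849 M.
Ka(C2H5NH3+) = Kw/Kb = 1.0e-14 / 6.4 x 10^-4 = 1.56e-11.
[H^+] = sqrt(Ka x [C2H5NH3+]) = sqrt(1.56e-11 x 0.04849) = 8.70e-7 M.
pH = -log(8.70e-7) = 6.06.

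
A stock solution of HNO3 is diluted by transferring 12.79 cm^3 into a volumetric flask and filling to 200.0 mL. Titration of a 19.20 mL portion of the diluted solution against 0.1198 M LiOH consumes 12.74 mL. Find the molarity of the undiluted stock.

1.24 M

n(LiOH) = 0.1198 x 0.01274 = 0.001526 mol.
n(HNO3) in the aliquot = 0.001526 mol.
[diluted HNO3] = 0.001526 / 0.01920 = 0.07949 M.
Dilution factor = 200.0/12.79 = 15.64, so [stock] = 0.07949 x 15.64 = 1.24 M.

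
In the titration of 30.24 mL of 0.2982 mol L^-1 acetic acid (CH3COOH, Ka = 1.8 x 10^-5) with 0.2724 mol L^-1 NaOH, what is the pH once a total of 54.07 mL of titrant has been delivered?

n(acid) = 0.2982 x 0.03024 = 0.009018 mol; n(NaOH) added = 0.2724 x 0.05407 = 0.01473 mol.
Base is in excess by 0.01473 - 0.009018 = 0.005711 mol in a total volume of 0.08431 L.
[OH^-] = 0.005711/0.08431 = 0.06774 M, so pOH = 1.17 and pH = 14.00 - 1.17 = 12.83.

12.83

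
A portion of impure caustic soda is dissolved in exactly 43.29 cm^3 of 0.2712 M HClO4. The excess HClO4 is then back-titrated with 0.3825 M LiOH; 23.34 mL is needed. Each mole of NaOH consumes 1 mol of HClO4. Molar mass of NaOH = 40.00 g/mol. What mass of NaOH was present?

Total n(HClO4) added = 0.2712 x 0.04329 = 0.01174 mol.
n(LiOH) used = 0.3825 x 0.02334 = 0.008928 mol, which equals the excess n(HClO4).
So n(HClO4) consumed by the sample = 0.01174 - 0.008928 = 0.002813 mol.
n(NaOH) = 0.002813 / 1 = 0.002813 mol.
mass = 0.002813 mol x 40.00 g/mol = 0.113 g.

0.113 g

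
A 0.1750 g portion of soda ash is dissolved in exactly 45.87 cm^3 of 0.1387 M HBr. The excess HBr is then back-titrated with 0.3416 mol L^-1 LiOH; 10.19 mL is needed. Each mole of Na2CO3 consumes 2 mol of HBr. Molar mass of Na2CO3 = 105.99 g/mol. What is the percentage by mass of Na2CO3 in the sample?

87.3%

Total n(HBr) added = 0.1387 x 0.04587 = 0.006362 mol.
n(LiOH) used = 0.3416 x 0.01019 = 0.003481 mol, which equals the excess n(HBr).
So n(HBr) consumed by the sample = 0.006362 - 0.003481 = 0.002881 mol.
n(Na2CO3) = 0.002881 / 2 = 0.001441 mol.
mass Na2CO3 = 0.001441 x 105.99 = 0.1527 g, so %Na2CO3 = 0.1527/0.1750 x 100 = 87.3%.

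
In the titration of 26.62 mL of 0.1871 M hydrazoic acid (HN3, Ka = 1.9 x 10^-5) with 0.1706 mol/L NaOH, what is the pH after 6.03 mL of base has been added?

Initial n(HN3) = 0.1871 x 0.02662 = 0.004981 mol.
n(NaOH) added = 0.1706 x 0.006030 = 0.001029 mol, converting that many moles of HN3 to N3-.
Remaining n(HN3) = 0.003952 mol; n(N3-) = 0.001029 mol.
By Henderson-Hasselbalch, pH = pKa + log([A^-]/[HA]) = 4.72 + log(0.001029/0.003952) = 4.72 + (-0.58) = 4.14.

4.14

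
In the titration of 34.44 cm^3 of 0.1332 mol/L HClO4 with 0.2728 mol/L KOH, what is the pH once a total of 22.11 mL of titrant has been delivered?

n(acid) = 0.1332 x 0.03444 = 0.004587 mol; n(KOH) added = 0.2728 x 0.02211 = 0.006032 mol.
Base is in excess by 0.006032 - 0.004587 = 0.001444 mol in a total volume of 0.05655 L.
[OH^-] = 0.001444/0.05655 = 0.02554 M, so pOH = 1.59 and pH = 14.00 - 1.59 = 12.41.

12.41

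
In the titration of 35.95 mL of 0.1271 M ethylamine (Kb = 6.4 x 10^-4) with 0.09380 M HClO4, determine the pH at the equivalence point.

n(C2H5NH2) = 0.1271 x 0.03595 = 0.004569 mol; V(HClO4) at equivalence = 0.004569/0.09380 = 0.04871 L.
At equivalence the base is fully converted to C2H5NH3+; total volume = 0.08466 L, so [C2H5NH3+] = 0.004569/0.08466 = 0.05397 M.
Ka(C2H5NH3+) = Kw/Kb = 1.0e-14 / 6.4 x 10^-4 = 1.56e-11.
[H^+] = sqrt(Ka x [C2H5NH3+]) = sqrt(1.56e-11 x 0.05397) = 9.18e-7 M.
pH = -log(9.18e-7) = 6.04.

6.04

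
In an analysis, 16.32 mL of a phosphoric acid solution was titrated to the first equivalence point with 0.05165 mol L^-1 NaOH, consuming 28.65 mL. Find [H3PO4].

0.0907 M

n(NaOH) = 0.05165 x 0.02865 = 0.001480 mol.
At the first equivalence point, 1 mol OH^- react per mol H3PO4, so n(H3PO4) = 0.001480 / 1 = 0.001480 mol.
[H3PO4] = 0.001480 / 0.01632 L = 0.0907 M.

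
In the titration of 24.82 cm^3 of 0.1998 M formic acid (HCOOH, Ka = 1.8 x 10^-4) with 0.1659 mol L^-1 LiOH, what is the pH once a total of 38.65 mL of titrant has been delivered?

n(acid) = 0.1998 x 0.02482 = 0.004959 mol; n(LiOH) added = 0.1659 x 0.03865 = 0.006412 mol.
Base is in excess by 0.006412 - 0.004959 = 0.001453 mol in a total volume of 0.06347 L.
[OH^-] = 0.001453/0.06347 = 0.02289 M, so pOH = 1.64 and pH = 14.00 - 1.64 = 12.36.

12.36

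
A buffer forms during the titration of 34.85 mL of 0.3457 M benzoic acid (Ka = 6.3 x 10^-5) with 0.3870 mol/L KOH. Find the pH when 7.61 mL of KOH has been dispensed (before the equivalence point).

Initial n(C6H5COOH) = 0.3457 x 0.03485 = 0.01205 mol.
n(KOH) added = 0.3870 x 0.007610 = 0.002945 mol, converting that many moles of C6H5COOH to C6H5COO-.
Remaining n(C6H5COOH) = 0.009103 mol; n(C6H5COO-) = 0.002945 mol.
By Henderson-Hasselbalch, pH = pKa + log([A^-]/[HA]) = 4.20 + log(0.002945/0.009103) = 4.20 + (-0.49) = 3.71.

3.71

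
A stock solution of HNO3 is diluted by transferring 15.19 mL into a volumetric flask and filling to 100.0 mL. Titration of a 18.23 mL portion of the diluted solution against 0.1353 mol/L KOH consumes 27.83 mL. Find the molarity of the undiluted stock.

n(KOH) = 0.1353 x 0.02783 = 0.003765 mol.
n(HNO3) in the aliquot = 0.003765 mol.
[diluted HNO3] = 0.003765 / 0.01823 = 0.2065 M.
Dilution factor = 100.0/15.19 = 6.583, so [stock] = 0.2065 x 6.583 = 1.36 M.

1.36 M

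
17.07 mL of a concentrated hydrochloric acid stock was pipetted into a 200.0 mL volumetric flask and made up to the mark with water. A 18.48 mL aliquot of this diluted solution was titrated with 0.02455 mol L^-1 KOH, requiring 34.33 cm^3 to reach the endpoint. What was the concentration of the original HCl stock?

n(KOH) = 0.02455 x 0.03433 = 0.0008428 mol.
n(HCl) in the aliquot = 0.0008428 mol.
[diluted HCl] = 0.0008428 / 0.01848 = 0.04561 M.
Dilution factor = 200.0/17.07 = 11.72, so [stock] = 0.04561 x 11.72 = 0.534 M.

0.534 M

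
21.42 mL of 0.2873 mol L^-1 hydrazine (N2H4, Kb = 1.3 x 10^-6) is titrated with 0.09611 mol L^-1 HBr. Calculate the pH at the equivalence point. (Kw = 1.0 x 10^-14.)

n(N2H4) = 0.2873 x 0.02142 = 0.006154 mol; V(HBr) at equivalence = 0.006154/0.09611 = 0.06403 L.
At equivalence the base is fully converted to N2H5+; total volume = 0.08545 L, so [N2H5+] = 0.006154/0.08545 = 0.07202 M.
Ka(N2H5+) = Kw/Kb = 1.0e-14 / 1.3 x 10^-6 = 7.69e-9.
[H^+] = sqrt(Ka x [N2H5+]) = sqrt(7.69e-9 x 0.07202) = 2.35e-5 M.
pH = -log(2.35e-5) = 4.63.

4.63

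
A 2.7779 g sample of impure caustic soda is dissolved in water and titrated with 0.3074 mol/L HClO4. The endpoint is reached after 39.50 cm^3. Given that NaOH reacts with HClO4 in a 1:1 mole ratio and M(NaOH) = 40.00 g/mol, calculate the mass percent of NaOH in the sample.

17.5%

n(HClO4) = 0.3074 x 0.03950 = 0.01214 mol.
n(NaOH) = 0.01214 / 1 = 0.01214 mol.
mass of NaOH = 0.01214 x 40.00 = 0.4857 g.
% purity = 0.4857 / 2.7779 x 100 = 17.5%.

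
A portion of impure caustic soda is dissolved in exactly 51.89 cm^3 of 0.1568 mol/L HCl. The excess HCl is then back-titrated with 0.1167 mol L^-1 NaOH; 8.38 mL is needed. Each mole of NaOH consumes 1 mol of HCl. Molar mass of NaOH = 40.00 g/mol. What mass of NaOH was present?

0.286 g

Total n(HCl) added = 0.1568 x 0.05189 = 0.008136 mol.
n(NaOH) used = 0.1167 x 0.008380 = 0.0009779 mol, which equals the excess n(HCl).
So n(HCl) consumed by the sample = 0.008136 - 0.0009779 = 0.007158 mol.
n(NaOH) = 0.007158 / 1 = 0.007158 mol.
mass = 0.007158 mol x 40.00 g/mol = 0.286 g.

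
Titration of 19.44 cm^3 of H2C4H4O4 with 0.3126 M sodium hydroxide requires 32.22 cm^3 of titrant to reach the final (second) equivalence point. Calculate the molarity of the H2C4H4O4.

n(NaOH) = 0.3126 x 0.03222 = 0.01007 mol.
At the final (second) equivalence point, 2 mol OH^- react per mol H2C4H4O4, so n(H2C4H4O4) = 0.01007 / 2 = 0.005036 mol.
[H2C4H4O4] = 0.005036 / 0.01944 L = 0.259 M.

0.259 M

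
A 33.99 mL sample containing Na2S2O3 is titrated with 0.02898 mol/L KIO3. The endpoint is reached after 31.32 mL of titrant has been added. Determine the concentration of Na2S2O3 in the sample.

n(KIO3) = 0.02898 x 0.03132 = 0.0009077 mol.
From the balanced equation, 1 mol KIO3 reacts with 6 mol Na2S2O3, so n(Na2S2O3) = 0.0009077 x 6/1 = 0.005446 mol.
[Na2S2O3] = 0.005446 / 0.03399 L = 0.160 M.

0.160 M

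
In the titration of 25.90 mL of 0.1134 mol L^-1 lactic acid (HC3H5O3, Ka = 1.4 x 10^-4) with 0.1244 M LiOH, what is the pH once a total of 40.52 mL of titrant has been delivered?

12.50

n(acid) = 0.1134 x 0.02590 = 0.002937 mol; n(LiOH) added = 0.1244 x 0.04052 = 0.005041 mol.
Base is in excess by 0.005041 - 0.002937 = 0.002104 mol in a total volume of 0.06642 L.
[OH^-] = 0.002104/0.06642 = 0.03167 M, so pOH = 1.50 and pH = 14.00 - 1.50 = 12.50.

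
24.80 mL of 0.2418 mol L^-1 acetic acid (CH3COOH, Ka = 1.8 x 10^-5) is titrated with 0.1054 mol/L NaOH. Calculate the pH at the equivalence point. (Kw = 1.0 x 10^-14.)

8.81

n(CH3COOH) = 0.2418 x 0.02480 = 0.005997 mol; V(NaOH) at equivalence = 0.005997/0.1054 = 0.05689 L.
At equivalence all the acid is converted to CH3COO-; total volume = 0.02480 + 0.05689 = 0.08169 L, so [CH3COO-] = 0.005997/0.08169 = 0.07340 M.
Kb = Kw/Ka = 1.0e-14 / 1.8 x 10^-5 = 5.56e-10.
[OH^-] = sqrt(Kb x [CH3COO-]) = sqrt(5.56e-10 x 0.07340) = 6.39e-6 M.
pOH = 5.19, so pH = 14.00 - 5.19 = 8.81.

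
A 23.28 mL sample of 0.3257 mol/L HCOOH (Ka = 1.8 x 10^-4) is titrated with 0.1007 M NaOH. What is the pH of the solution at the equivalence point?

n(HCOOH) = 0.3257 x 0.02328 = 0.007582 mol; V(NaOH) at equivalence = 0.007582/0.1007 = 0.07530 L.
At equivalence all the acid is converted to HCOO-; total volume = 0.02328 + 0.07530 = 0.09858 L, so [HCOO-] = 0.007582/0.09858 = 0.07692 M.
Kb = Kw/Ka = 1.0e-14 / 1.8 x 10^-4 = 5.56e-11.
[OH^-] = sqrt(Kb x [HCOO-]) = sqrt(5.56e-11 x 0.07692) = 2.07e-6 M.
pOH = 5.68, so pH = 14.00 - 5.68 = 8.32.

8.32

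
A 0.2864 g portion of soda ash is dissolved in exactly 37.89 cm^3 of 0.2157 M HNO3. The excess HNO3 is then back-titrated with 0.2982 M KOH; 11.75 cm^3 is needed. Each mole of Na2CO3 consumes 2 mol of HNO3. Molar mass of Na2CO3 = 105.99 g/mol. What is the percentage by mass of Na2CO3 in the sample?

Total n(HNO3) added = 0.2157 x 0.03789 = 0.008173 mol.
n(KOH) used = 0.2982 x 0.01175 = 0.003504 mol, which equals the excess n(HNO3).
So n(HNO3) consumed by the sample = 0.008173 - 0.003504 = 0.004669 mol.
n(Na2CO3) = 0.004669 / 2 = 0.002335 mol.
mass Na2CO3 = 0.002335 x 105.99 = 0.2474 g, so %Na2CO3 = 0.2474/0.2864 x 100 = 86.4%.

86.4%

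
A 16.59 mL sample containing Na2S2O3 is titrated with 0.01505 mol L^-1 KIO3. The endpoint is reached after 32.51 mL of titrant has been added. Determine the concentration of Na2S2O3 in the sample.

0.177 M

n(KIO3) = 0.01505 x 0.03251 = 0.0004893 mol.
From the balanced equation, 1 mol KIO3 reacts with 6 mol Na2S2O3, so n(Na2S2O3) = 0.0004893 x 6/1 = 0.002936 mol.
[Na2S2O3] = 0.002936 / 0.01659 L = 0.177 M.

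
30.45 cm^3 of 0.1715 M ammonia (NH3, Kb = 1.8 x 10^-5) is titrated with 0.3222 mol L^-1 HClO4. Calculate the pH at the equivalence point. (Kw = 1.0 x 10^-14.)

n(NH3) = 0.1715 x 0.03045 = 0.005222 mol; V(HClO4) at equivalence = 0.005222/0.3222 = 0.01621 L.
At equivalence the base is fully converted to NH4+; total volume = 0.04666 L, so [NH4+] = 0.005222/0.04666 = 0.1119 M.
Ka(NH4+) = Kw/Kb = 1.0e-14 / 1.8 x 10^-5 = 5.56e-10.
[H^+] = sqrt(Ka x [NH4+]) = sqrt(5.56e-10 x 0.1119) = 7.89e-6 M.
pH = -log(7.89e-6) = 5.10.

5.10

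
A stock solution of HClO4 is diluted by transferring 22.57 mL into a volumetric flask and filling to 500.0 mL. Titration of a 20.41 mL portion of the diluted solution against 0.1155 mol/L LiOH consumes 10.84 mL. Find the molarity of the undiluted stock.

n(LiOH) = 0.1155 x 0.01084 = 0.001252 mol.
n(HClO4) in the aliquot = 0.001252 mol.
[diluted HClO4] = 0.001252 / 0.02041 = 0.06134 M.
Dilution factor = 500.0/22.57 = 22.15, so [stock] = 0.06134 x 22.15 = 1.36 M.

1.36 M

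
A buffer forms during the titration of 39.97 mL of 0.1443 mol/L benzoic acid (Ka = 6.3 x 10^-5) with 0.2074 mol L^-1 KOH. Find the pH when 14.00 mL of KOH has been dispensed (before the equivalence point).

Initial n(C6H5COOH) = 0.1443 x 0.03997 = 0.005768 mol.
n(KOH) added = 0.2074 x 0.01400 = 0.002904 mol, converting that many moles of C6H5COOH to C6H5COO-.
Remaining n(C6H5COOH) = 0.002864 mol; n(C6H5COO-) = 0.002904 mol.
By Henderson-Hasselbalch, pH = pKa + log([A^-]/[HA]) = 4.20 + log(0.002904/0.002864) = 4.20 + (+0.01) = 4.21.

4.21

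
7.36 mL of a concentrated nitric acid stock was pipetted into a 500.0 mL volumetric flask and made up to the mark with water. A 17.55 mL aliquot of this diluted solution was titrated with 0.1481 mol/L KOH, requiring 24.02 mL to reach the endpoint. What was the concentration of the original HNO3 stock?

n(KOH) = 0.1481 x 0.02402 = 0.003557 mol.
n(HNO3) in the aliquot = 0.003557 mol.
[diluted HNO3] = 0.003557 / 0.01755 = 0.2027 M.
Dilution factor = 500.0/7.360 = 67.93, so [stock] = 0.2027 x 67.93 = 13.8 M.

13.8 M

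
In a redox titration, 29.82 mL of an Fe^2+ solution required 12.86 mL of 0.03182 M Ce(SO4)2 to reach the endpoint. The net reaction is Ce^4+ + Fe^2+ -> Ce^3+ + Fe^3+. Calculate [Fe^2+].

0.0137 M

n(Ce(SO4)2) = 0.03182 x 0.01286 = 0.0004092 mol.
From the balanced equation, 1 mol Ce(SO4)2 reacts with 1 mol Fe^2+, so n(Fe^2+) = 0.0004092 x 1/1 = 0.0004092 mol.
[Fe^2+] = 0.0004092 / 0.02982 L = 0.0137 M.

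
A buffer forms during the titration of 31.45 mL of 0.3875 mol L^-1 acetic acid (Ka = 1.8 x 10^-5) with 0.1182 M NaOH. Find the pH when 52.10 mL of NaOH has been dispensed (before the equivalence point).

4.75

Initial n(CH3COOH) = 0.3875 x 0.03145 = 0.01219 mol.
n(NaOH) added = 0.1182 x 0.05210 = 0.006158 mol, converting that many moles of CH3COOH to CH3COO-.
Remaining n(CH3COOH) = 0.006029 mol; n(CH3COO-) = 0.006158 mol.
By Henderson-Hasselbalch, pH = pKa + log([A^-]/[HA]) = 4.74 + log(0.006158/0.006029) = 4.74 + (+0.01) = 4.75.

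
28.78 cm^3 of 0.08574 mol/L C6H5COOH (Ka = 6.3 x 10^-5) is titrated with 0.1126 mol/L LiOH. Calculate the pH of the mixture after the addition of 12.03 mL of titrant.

4.29

Initial n(C6H5COOH) = 0.08574 x 0.02878 = 0.002468 mol.
n(LiOH) added = 0.1126 x 0.01203 = 0.001355 mol, converting that many moles of C6H5COOH to C6H5COO-.
Remaining n(C6H5COOH) = 0.001113 mol; n(C6H5COO-) = 0.001355 mol.
By Henderson-Hasselbalch, pH = pKa + log([A^-]/[HA]) = 4.20 + log(0.001355/0.001113) = 4.20 + (+0.09) = 4.29.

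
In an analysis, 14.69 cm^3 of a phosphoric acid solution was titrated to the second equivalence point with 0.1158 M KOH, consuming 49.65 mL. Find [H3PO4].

n(KOH) = 0.1158 x 0.04965 = 0.005749 mol.
At the second equivalence point, 2 mol OH^- react per mol H3PO4, so n(H3PO4) = 0.005749 / 2 = 0.002875 mol.
[H3PO4] = 0.002875 / 0.01469 L = 0.196 M.

0.196 M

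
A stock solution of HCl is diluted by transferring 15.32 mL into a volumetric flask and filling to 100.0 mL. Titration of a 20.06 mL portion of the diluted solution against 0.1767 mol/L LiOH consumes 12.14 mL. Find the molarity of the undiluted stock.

0.698 M

n(LiOH) = 0.1767 x 0.01214 = 0.002145 mol.
n(HCl) in the aliquot = 0.002145 mol.
[diluted HCl] = 0.002145 / 0.02006 = 0.1069 M.
Dilution factor = 100.0/15.32 = 6.527, so [stock] = 0.1069 x 6.527 = 0.698 M.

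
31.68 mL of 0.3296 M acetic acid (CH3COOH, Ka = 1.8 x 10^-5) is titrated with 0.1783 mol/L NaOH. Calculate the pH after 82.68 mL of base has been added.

n(acid) = 0.3296 x 0.03168 = 0.01044 mol; n(NaOH) added = 0.1783 x 0.08268 = 0.01474 mol.
Base is in excess by 0.01474 - 0.01044 = 0.004300 mol in a total volume of 0.1144 L.
[OH^-] = 0.004300/0.1144 = 0.03760 M, so pOH = 1.42 and pH = 14.00 - 1.42 = 12.58.

12.58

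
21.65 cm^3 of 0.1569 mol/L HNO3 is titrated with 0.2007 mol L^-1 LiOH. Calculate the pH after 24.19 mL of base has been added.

12.50

n(acid) = 0.1569 x 0.02165 = 0.003397 mol; n(LiOH) added = 0.2007 x 0.02419 = 0.004855 mol.
Base is in excess by 0.004855 - 0.003397 = 0.001458 mol in a total volume of 0.04584 L.
[OH^-] = 0.001458/0.04584 = 0.03181 M, so pOH = 1.50 and pH = 14.00 - 1.50 = 12.50.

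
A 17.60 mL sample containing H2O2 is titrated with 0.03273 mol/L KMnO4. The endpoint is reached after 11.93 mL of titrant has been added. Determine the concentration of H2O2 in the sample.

0.0555 M

n(KMnO4) = 0.03273 x 0.01193 = 0.0003905 mol.
From the balanced equation, 2 mol KMnO4 reacts with 5 mol H2O2, so n(H2O2) = 0.0003905 x 5/2 = 0.0009762 mol.
[H2O2] = 0.0009762 / 0.01760 L = 0.0555 M.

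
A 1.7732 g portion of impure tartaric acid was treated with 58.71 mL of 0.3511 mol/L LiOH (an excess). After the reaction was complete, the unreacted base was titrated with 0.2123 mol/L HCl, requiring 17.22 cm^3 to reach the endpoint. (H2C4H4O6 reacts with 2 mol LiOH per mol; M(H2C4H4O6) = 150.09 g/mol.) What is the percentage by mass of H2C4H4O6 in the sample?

Total n(LiOH) added = 0.3511 x 0.05871 = 0.02061 mol.
n(HCl) used = 0.2123 x 0.01722 = 0.003656 mol, which equals the excess n(LiOH).
So n(LiOH) consumed by the sample = 0.02061 - 0.003656 = 0.01696 mol.
n(H2C4H4O6) = 0.01696 / 2 = 0.008479 mol.
mass H2C4H4O6 = 0.008479 x 150.09 = 1.273 g, so %H2C4H4O6 = 1.273/1.7732 x 100 = 71.8%.

71.8%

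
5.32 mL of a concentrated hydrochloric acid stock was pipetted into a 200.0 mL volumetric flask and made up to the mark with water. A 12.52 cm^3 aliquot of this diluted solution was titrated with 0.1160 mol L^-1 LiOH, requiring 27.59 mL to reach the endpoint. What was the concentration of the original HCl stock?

n(LiOH) = 0.1160 x 0.02759 = 0.003200 mol.
n(HCl) in the aliquot = 0.003200 mol.
[diluted HCl] = 0.003200 / 0.01252 = 0.2556 M.
Dilution factor = 200.0/5.320 = 37.59, so [stock] = 0.2556 x 37.59 = 9.61 M.

9.61 M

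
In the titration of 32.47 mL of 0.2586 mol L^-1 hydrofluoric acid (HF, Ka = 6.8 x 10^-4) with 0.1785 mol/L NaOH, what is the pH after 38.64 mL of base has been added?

3.83

Initial n(HF) = 0.2586 x 0.03247 = 0.008397 mol.
n(NaOH) added = 0.1785 x 0.03864 = 0.006897 mol, converting that many moles of HF to F-.
Remaining n(HF) = 0.001500 mol; n(F-) = 0.006897 mol.
By Henderson-Hasselbalch, pH = pKa + log([A^-]/[HA]) = 3.17 + log(0.006897/0.001500) = 3.17 + (+0.66) = 3.83.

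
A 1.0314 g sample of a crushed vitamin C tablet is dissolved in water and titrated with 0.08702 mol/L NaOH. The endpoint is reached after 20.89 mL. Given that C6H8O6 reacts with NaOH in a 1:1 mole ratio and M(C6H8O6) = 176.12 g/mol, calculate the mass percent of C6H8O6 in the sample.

31.0%

n(NaOH) = 0.08702 x 0.02089 = 0.001818 mol.
n(C6H8O6) = 0.001818 / 1 = 0.001818 mol.
mass of C6H8O6 = 0.001818 x 176.12 = 0.3202 g.
% purity = 0.3202 / 1.0314 x 100 = 31.0%.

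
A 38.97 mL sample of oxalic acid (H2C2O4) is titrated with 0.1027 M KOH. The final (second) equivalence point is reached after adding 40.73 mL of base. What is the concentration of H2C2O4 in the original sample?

n(KOH) = 0.1027 x 0.04073 = 0.004183 mol.
At the final (second) equivalence point, 2 mol OH^- react per mol H2C2O4, so n(H2C2O4) = 0.004183 / 2 = 0.002091 mol.
[H2C2O4] = 0.002091 / 0.03897 L = 0.0537 M.

0.0537 M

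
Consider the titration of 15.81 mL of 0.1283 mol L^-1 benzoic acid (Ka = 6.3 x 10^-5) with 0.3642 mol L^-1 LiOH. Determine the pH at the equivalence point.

8.59

n(C6H5COOH) = 0.1283 x 0.01581 = 0.002028 mol; V(LiOH) at equivalence = 0.002028/0.3642 = 0.005570 L.
At equivalence all the acid is converted to C6H5COO-; total volume = 0.01581 + 0.005570 = 0.02138 L, so [C6H5COO-] = 0.002028/0.02138 = 0.09488 M.
Kb = Kw/Ka = 1.0e-14 / 6.3 x 10^-5 = 1.59e-10.
[OH^-] = sqrt(Kb x [C6H5COO-]) = sqrt(1.59e-10 x 0.09488) = 3.88e-6 M.
pOH = 5.41, so pH = 14.00 - 5.41 = 8.59.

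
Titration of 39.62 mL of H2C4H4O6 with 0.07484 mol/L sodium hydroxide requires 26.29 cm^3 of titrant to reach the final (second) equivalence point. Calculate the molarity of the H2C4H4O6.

0.0248 M

n(NaOH) = 0.07484 x 0.02629 = 0.001968 mol.
At the final (second) equivalence point, 2 mol OH^- react per mol H2C4H4O6, so n(H2C4H4O6) = 0.001968 / 2 = 0.0009838 mol.
[H2C4H4O6] = 0.0009838 / 0.03962 L = 0.0248 M.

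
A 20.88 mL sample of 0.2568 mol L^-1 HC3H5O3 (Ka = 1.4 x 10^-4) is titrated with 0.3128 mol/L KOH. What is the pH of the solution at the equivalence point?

8.50

n(HC3H5O3) = 0.2568 x 0.02088 = 0.005362 mol; V(KOH) at equivalence = 0.005362/0.3128 = 0.01714 L.
At equivalence all the acid is converted to C3H5O3-; total volume = 0.02088 + 0.01714 = 0.03802 L, so [C3H5O3-] = 0.005362/0.03802 = 0.1410 M.
Kb = Kw/Ka = 1.0e-14 / 1.4 x 10^-4 = 7.14e-11.
[OH^-] = sqrt(Kb x [C3H5O3-]) = sqrt(7.14e-11 x 0.1410) = 3.17e-6 M.
pOH = 5.50, so pH = 14.00 - 5.50 = 8.50.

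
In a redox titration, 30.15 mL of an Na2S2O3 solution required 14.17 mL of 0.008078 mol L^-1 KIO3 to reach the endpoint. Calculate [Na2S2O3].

0.0228 M

n(KIO3) = 0.008078 x 0.01417 = 0.0001145 mol.
From the balanced equation, 1 mol KIO3 reacts with 6 mol Na2S2O3, so n(Na2S2O3) = 0.0001145 x 6/1 = 0.0006868 mol.
[Na2S2O3] = 0.0006868 / 0.03015 L = 0.0228 M.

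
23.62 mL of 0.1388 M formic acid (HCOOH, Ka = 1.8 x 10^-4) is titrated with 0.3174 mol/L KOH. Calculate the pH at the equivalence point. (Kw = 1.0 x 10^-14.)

8.36

n(HCOOH) = 0.1388 x 0.02362 = 0.003278 mol; V(KOH) at equivalence = 0.003278/0.3174 = 0.01033 L.
At equivalence all the acid is converted to HCOO-; total volume = 0.02362 + 0.01033 = 0.03395 L, so [HCOO-] = 0.003278/0.03395 = 0.09657 M.
Kb = Kw/Ka = 1.0e-14 / 1.8 x 10^-4 = 5.56e-11.
[OH^-] = sqrt(Kb x [HCOO-]) = sqrt(5.56e-11 x 0.09657) = 2.32e-6 M.
pOH = 5.64, so pH = 14.00 - 5.64 = 8.36.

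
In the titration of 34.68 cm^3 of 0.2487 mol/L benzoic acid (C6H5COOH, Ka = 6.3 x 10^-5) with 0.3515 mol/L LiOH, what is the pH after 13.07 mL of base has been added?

4.26

Initial n(C6H5COOH) = 0.2487 x 0.03468 = 0.008625 mol.
n(LiOH) added = 0.3515 x 0.01307 = 0.004594 mol, converting that many moles of C6H5COOH to C6H5COO-.
Remaining n(C6H5COOH) = 0.004031 mol; n(C6H5COO-) = 0.004594 mol.
By Henderson-Hasselbalch, pH = pKa + log([A^-]/[HA]) = 4.20 + log(0.004594/0.004031) = 4.20 + (+0.06) = 4.26.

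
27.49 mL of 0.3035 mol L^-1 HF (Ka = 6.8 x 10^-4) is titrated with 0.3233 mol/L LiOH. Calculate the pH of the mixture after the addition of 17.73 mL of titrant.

Initial n(HF) = 0.3035 x 0.02749 = 0.008343 mol.
n(LiOH) added = 0.3233 x 0.01773 = 0.005732 mol, converting that many moles of HF to F-.
Remaining n(HF) = 0.002611 mol; n(F-) = 0.005732 mol.
By Henderson-Hasselbalch, pH = pKa + log([A^-]/[HA]) = 3.17 + log(0.005732/0.002611) = 3.17 + (+0.34) = 3.51.

3.51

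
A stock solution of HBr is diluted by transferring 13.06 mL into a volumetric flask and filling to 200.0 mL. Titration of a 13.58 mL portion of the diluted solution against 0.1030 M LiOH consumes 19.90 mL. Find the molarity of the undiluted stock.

2.31 M

n(LiOH) = 0.1030 x 0.01990 = 0.002050 mol.
n(HBr) in the aliquot = 0.002050 mol.
[diluted HBr] = 0.002050 / 0.01358 = 0.1509 M.
Dilution factor = 200.0/13.06 = 15.31, so [stock] = 0.1509 x 15.31 = 2.31 M.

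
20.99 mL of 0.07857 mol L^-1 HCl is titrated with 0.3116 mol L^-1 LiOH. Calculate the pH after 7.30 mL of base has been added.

n(acid) = 0.07857 x 0.02099 = 0.001649 mol; n(LiOH) added = 0.3116 x 0.007300 = 0.002275 mol.
Base is in excess by 0.002275 - 0.001649 = 0.0006255 mol in a total volume of 0.02829 L.
[OH^-] = 0.0006255/0.02829 = 0.02211 M, so pOH = 1.66 and pH = 14.00 - 1.66 = 12.34.

12.34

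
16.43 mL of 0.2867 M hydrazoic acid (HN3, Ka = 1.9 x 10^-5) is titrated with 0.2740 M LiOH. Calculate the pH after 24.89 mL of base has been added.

n(acid) = 0.2867 x 0.01643 = 0.004710 mol; n(LiOH) added = 0.2740 x 0.02489 = 0.006820 mol.
Base is in excess by 0.006820 - 0.004710 = 0.002109 mol in a total volume of 0.04132 L.
[OH^-] = 0.002109/0.04132 = 0.05105 M, so pOH = 1.29 and pH = 14.00 - 1.29 = 12.71.

12.71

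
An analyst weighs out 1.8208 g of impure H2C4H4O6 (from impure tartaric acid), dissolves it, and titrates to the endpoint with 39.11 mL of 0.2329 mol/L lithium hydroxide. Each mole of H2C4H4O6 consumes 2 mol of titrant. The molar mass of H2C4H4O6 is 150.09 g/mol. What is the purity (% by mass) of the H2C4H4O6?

37.5%

n(LiOH) = 0.2329 x 0.03911 = 0.009109 mol.
n(H2C4H4O6) = 0.009109 / 2 = 0.004554 mol.
mass of H2C4H4O6 = 0.004554 x 150.09 = 0.6836 g.
% purity = 0.6836 / 1.8208 x 100 = 37.5%.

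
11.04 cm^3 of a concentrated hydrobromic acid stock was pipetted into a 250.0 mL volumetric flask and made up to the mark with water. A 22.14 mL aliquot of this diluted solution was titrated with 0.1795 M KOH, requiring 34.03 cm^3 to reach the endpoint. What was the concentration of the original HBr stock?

n(KOH) = 0.1795 x 0.03403 = 0.006108 mol.
n(HBr) in the aliquot = 0.006108 mol.
[diluted HBr] = 0.006108 / 0.02214 = 0.2759 M.
Dilution factor = 250.0/11.04 = 22.64, so [stock] = 0.2759 x 22.64 = 6.25 M.

6.25 M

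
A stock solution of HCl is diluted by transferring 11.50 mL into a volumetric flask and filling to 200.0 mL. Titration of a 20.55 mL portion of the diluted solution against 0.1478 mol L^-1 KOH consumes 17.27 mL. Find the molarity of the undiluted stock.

2.16 M

n(KOH) = 0.1478 x 0.01727 = 0.002553 mol.
n(HCl) in the aliquot = 0.002553 mol.
[diluted HCl] = 0.002553 / 0.02055 = 0.1242 M.
Dilution factor = 200.0/11.50 = 17.39, so [stock] = 0.1242 x 17.39 = 2.16 M.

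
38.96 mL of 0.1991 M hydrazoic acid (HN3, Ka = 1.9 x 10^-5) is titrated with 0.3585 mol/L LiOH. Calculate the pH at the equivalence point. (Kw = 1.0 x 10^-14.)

n(HN3) = 0.1991 x 0.03896 = 0.007757 mol; V(LiOH) at equivalence = 0.007757/0.3585 = 0.02164 L.
At equivalence all the acid is converted to N3-; total volume = 0.03896 + 0.02164 = 0.06060 L, so [N3-] = 0.007757/0.06060 = 0.1280 M.
Kb = Kw/Ka = 1.0e-14 / 1.9 x 10^-5 = 5.26e-10.
[OH^-] = sqrt(Kb x [N3-]) = sqrt(5.26e-10 x 0.1280) = 8.21e-6 M.
pOH = 5.09, so pH = 14.00 - 5.09 = 8.91.

8.91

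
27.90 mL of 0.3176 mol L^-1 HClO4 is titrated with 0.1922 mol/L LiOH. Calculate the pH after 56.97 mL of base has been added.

12.39

n(acid) = 0.3176 x 0.02790 = 0.008861 mol; n(LiOH) added = 0.1922 x 0.05697 = 0.01095 mol.
Base is in excess by 0.01095 - 0.008861 = 0.002089 mol in a total volume of 0.08487 L.
[OH^-] = 0.002089/0.08487 = 0.02461 M, so pOH = 1.61 and pH = 14.00 - 1.61 = 12.39.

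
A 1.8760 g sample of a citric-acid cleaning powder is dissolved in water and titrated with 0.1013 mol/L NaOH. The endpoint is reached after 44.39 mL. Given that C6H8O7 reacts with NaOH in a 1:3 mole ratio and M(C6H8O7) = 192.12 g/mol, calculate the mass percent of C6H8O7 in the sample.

15.4%

n(NaOH) = 0.1013 x 0.04439 = 0.004497 mol.
n(C6H8O7) = 0.004497 / 3 = 0.001499 mol.
mass of C6H8O7 = 0.001499 x 192.12 = 0.2880 g.
% purity = 0.2880 / 1.8760 x 100 = 15.4%.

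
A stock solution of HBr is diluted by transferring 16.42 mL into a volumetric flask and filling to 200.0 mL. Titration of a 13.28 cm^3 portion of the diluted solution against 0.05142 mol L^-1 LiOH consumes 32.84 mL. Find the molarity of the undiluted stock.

1.55 M

n(LiOH) = 0.05142 x 0.03284 = 0.001689 mol.
n(HBr) in the aliquot = 0.001689 mol.
[diluted HBr] = 0.001689 / 0.01328 = 0.1272 M.
Dilution factor = 200.0/16.42 = 12.18, so [stock] = 0.1272 x 12.18 = 1.55 M.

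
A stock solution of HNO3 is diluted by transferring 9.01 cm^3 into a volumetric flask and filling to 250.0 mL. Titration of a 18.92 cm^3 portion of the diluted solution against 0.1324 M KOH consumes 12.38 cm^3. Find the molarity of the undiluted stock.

n(KOH) = 0.1324 x 0.01238 = 0.001639 mol.
n(HNO3) in the aliquot = 0.001639 mol.
[diluted HNO3] = 0.001639 / 0.01892 = 0.08663 M.
Dilution factor = 250.0/9.010 = 27.75, so [stock] = 0.08663 x 27.75 = 2.40 M.

2.40 M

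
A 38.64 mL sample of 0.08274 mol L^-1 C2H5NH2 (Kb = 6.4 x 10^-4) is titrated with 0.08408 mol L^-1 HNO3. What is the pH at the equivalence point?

n(C2H5NH2) = 0.08274 x 0.03864 = 0.003197 mol; V(HNO3) at equivalence = 0.003197/0.08408 = 0.03802 L.
At equivalence the base is fully converted to C2H5NH3+; total volume = 0.07666 L, so [C2H5NH3+] = 0.003197/0.07666 = 0.04170 M.
Ka(C2H5NH3+) = Kw/Kb = 1.0e-14 / 6.4 x 10^-4 = 1.56e-11.
[H^+] = sqrt(Ka x [C2H5NH3+]) = sqrt(1.56e-11 x 0.04170) = 8.07e-7 M.
pH = -log(8.07e-7) = 6.09.

6.09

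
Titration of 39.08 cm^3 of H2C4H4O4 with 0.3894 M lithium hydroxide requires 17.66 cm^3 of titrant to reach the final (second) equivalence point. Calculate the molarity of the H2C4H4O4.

0.0880 M

n(LiOH) = 0.3894 x 0.01766 = 0.006877 mol.
At the final (second) equivalence point, 2 mol OH^- react per mol H2C4H4O4, so n(H2C4H4O4) = 0.006877 / 2 = 0.003438 mol.
[H2C4H4O4] = 0.003438 / 0.03908 L = 0.0880 M.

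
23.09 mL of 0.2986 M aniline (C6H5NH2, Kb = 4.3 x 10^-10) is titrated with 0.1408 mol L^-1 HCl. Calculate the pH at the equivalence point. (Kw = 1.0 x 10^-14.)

2.83

n(C6H5NH2) = 0.2986 x 0.02309 = 0.006895 mol; V(HCl) at equivalence = 0.006895/0.1408 = 0.04897 L.
At equivalence the base is fully converted to C6H5NH3+; total volume = 0.07206 L, so [C6H5NH3+] = 0.006895/0.07206 = 0.09568 M.
Ka(C6H5NH3+) = Kw/Kb = 1.0e-14 / 4.3 x 10^-10 = 2.33e-5.
[H^+] = sqrt(Ka x [C6H5NH3+]) = sqrt(2.33e-5 x 0.09568) = 0.00149 M.
pH = -log(0.00149) = 2.83.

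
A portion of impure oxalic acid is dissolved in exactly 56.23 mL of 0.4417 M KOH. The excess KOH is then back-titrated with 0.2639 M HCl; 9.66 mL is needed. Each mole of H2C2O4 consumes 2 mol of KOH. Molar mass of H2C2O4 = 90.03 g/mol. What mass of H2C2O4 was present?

Total n(KOH) added = 0.4417 x 0.05623 = 0.02484 mol.
n(HCl) used = 0.2639 x 0.009660 = 0.002549 mol, which equals the excess n(KOH).
So n(KOH) consumed by the sample = 0.02484 - 0.002549 = 0.02229 mol.
n(H2C2O4) = 0.02229 / 2 = 0.01114 mol.
mass = 0.01114 mol x 90.03 g/mol = 1.00 g.

1.00 g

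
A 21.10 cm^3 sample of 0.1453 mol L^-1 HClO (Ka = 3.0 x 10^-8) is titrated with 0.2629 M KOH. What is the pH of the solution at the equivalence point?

10.25

n(HClO) = 0.1453 x 0.02110 = 0.003066 mol; V(KOH) at equivalence = 0.003066/0.2629 = 0.01166 L.
At equivalence all the acid is converted to ClO-; total volume = 0.02110 + 0.01166 = 0.03276 L, so [ClO-] = 0.003066/0.03276 = 0.09358 M.
Kb = Kw/Ka = 1.0e-14 / 3.0 x 10^-8 = 3.33e-7.
[OH^-] = sqrt(Kb x [ClO-]) = sqrt(3.33e-7 x 0.09358) = 0.000177 M.
pOH = 3.75, so pH = 14.00 - 3.75 = 10.25.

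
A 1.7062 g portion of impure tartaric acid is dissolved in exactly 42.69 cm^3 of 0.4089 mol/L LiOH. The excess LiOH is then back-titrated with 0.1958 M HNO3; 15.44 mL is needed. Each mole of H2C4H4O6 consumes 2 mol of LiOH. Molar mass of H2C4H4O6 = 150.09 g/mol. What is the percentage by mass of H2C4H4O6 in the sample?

Total n(LiOH) added = 0.4089 x 0.04269 = 0.01746 mol.
n(HNO3) used = 0.1958 x 0.01544 = 0.003023 mol, which equals the excess n(LiOH).
So n(LiOH) consumed by the sample = 0.01746 - 0.003023 = 0.01443 mol.
n(H2C4H4O6) = 0.01443 / 2 = 0.007216 mol.
mass H2C4H4O6 = 0.007216 x 150.09 = 1.083 g, so %H2C4H4O6 = 1.083/1.7062 x 100 = 63.5%.

63.5%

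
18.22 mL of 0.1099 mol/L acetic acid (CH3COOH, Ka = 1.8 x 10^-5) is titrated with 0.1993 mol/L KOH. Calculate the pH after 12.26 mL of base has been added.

n(acid) = 0.1099 x 0.01822 = 0.002002 mol; n(KOH) added = 0.1993 x 0.01226 = 0.002443 mol.
Base is in excess by 0.002443 - 0.002002 = 0.0004410 mol in a total volume of 0.03048 L.
[OH^-] = 0.0004410/0.03048 = 0.01447 M, so pOH = 1.84 and pH = 14.00 - 1.84 = 12.16.

12.16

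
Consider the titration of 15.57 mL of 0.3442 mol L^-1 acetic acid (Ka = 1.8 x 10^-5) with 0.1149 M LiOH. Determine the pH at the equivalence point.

n(CH3COOH) = 0.3442 x 0.01557 = 0.005359 mol; V(LiOH) at equivalence = 0.005359/0.1149 = 0.04664 L.
At equivalence all the acid is converted to CH3COO-; total volume = 0.01557 + 0.04664 = 0.06221 L, so [CH3COO-] = 0.005359/0.06221 = 0.08614 M.
Kb = Kw/Ka = 1.0e-14 / 1.8 x 10^-5 = 5.56e-10.
[OH^-] = sqrt(Kb x [CH3COO-]) = sqrt(5.56e-10 x 0.08614) = 6.92e-6 M.
pOH = 5.16, so pH = 14.00 - 5.16 = 8.84.

8.84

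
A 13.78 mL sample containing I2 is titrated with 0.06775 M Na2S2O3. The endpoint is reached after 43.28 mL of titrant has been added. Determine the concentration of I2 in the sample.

n(Na2S2O3) = 0.06775 x 0.04328 = 0.002932 mol.
From the balanced equation, 2 mol Na2S2O3 reacts with 1 mol I2, so n(I2) = 0.002932 x 1/2 = 0.001466 mol.
[I2] = 0.001466 / 0.01378 L = 0.106 M.

0.106 M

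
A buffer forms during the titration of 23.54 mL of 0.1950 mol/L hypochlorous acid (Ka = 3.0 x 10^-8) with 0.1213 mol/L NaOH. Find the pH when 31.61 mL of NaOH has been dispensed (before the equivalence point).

8.23

Initial n(HClO) = 0.1950 x 0.02354 = 0.004590 mol.
n(NaOH) added = 0.1213 x 0.03161 = 0.003834 mol, converting that many moles of HClO to ClO-.
Remaining n(HClO) = 0.0007560 mol; n(ClO-) = 0.003834 mol.
By Henderson-Hasselbalch, pH = pKa + log([A^-]/[HA]) = 7.52 + log(0.003834/0.0007560) = 7.52 + (+0.71) = 8.23.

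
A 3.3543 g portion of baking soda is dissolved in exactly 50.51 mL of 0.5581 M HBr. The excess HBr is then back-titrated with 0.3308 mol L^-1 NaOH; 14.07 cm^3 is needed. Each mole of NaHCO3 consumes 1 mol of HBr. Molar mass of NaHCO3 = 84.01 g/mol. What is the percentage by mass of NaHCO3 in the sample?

58.9%

Total n(HBr) added = 0.5581 x 0.05051 = 0.02819 mol.
n(NaOH) used = 0.3308 x 0.01407 = 0.004654 mol, which equals the excess n(HBr).
So n(HBr) consumed by the sample = 0.02819 - 0.004654 = 0.02354 mol.
n(NaHCO3) = 0.02354 / 1 = 0.02354 mol.
mass NaHCO3 = 0.02354 x 84.01 = 1.977 g, so %NaHCO3 = 1.977/3.3543 x 100 = 58.9%.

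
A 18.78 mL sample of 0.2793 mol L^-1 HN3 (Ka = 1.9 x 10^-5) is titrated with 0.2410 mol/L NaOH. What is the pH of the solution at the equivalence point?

8.92

n(HN3) = 0.2793 x 0.01878 = 0.005245 mol; V(NaOH) at equivalence = 0.005245/0.2410 = 0.02176 L.
At equivalence all the acid is converted to N3-; total volume = 0.01878 + 0.02176 = 0.04054 L, so [N3-] = 0.005245/0.04054 = 0.1294 M.
Kb = Kw/Ka = 1.0e-14 / 1.9 x 10^-5 = 5.26e-10.
[OH^-] = sqrt(Kb x [N3-]) = sqrt(5.26e-10 x 0.1294) = 8.25e-6 M.
pOH = 5.08, so pH = 14.00 - 5.08 = 8.92.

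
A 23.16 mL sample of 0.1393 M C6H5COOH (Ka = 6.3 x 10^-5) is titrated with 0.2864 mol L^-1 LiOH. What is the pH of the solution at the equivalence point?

8.59

n(C6H5COOH) = 0.1393 x 0.02316 = 0.003226 mol; V(LiOH) at equivalence = 0.003226/0.2864 = 0.01126 L.
At equivalence all the acid is converted to C6H5COO-; total volume = 0.02316 + 0.01126 = 0.03442 L, so [C6H5COO-] = 0.003226/0.03442 = 0.09372 M.
Kb = Kw/Ka = 1.0e-14 / 6.3 x 10^-5 = 1.59e-10.
[OH^-] = sqrt(Kb x [C6H5COO-]) = sqrt(1.59e-10 x 0.09372) = 3.86e-6 M.
pOH = 5.41, so pH = 14.00 - 5.41 = 8.59.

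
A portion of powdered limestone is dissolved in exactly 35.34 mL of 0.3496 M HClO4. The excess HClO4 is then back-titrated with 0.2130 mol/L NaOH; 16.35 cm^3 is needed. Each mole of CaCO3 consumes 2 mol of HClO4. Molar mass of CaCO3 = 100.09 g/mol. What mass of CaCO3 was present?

Total n(HClO4) added = 0.3496 x 0.03534 = 0.01235 mol.
n(NaOH) used = 0.2130 x 0.01635 = 0.003483 mol, which equals the excess n(HClO4).
So n(HClO4) consumed by the sample = 0.01235 - 0.003483 = 0.008872 mol.
n(CaCO3) = 0.008872 / 2 = 0.004436 mol.
mass = 0.004436 mol x 100.09 g/mol = 0.444 g.

0.444 g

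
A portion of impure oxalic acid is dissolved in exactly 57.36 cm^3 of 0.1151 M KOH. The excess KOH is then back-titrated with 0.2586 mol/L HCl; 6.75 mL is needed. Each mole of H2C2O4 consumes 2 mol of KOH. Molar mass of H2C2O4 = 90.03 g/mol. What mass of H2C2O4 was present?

0.219 g

Total n(KOH) added = 0.1151 x 0.05736 = 0.006602 mol.
n(HCl) used = 0.2586 x 0.006750 = 0.001746 mol, which equals the excess n(KOH).
So n(KOH) consumed by the sample = 0.006602 - 0.001746 = 0.004857 mol.
n(H2C2O4) = 0.004857 / 2 = 0.002428 mol.
mass = 0.002428 mol x 90.03 g/mol = 0.219 g.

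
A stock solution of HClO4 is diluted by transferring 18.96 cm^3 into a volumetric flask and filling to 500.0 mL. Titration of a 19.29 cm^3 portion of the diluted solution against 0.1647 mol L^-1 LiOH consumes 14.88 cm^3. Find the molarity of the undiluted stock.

n(LiOH) = 0.1647 x 0.01488 = 0.002451 mol.
n(HClO4) in the aliquot = 0.002451 mol.
[diluted HClO4] = 0.002451 / 0.01929 = 0.1270 M.
Dilution factor = 500.0/18.96 = 26.37, so [stock] = 0.1270 x 26.37 = 3.35 M.

3.35 M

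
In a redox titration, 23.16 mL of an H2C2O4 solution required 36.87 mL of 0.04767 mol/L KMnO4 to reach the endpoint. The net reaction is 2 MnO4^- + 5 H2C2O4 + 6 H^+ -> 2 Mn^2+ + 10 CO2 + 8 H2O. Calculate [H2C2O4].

n(KMnO4) = 0.04767 x 0.03687 = 0.001758 mol.
From the balanced equation, 2 mol KMnO4 reacts with 5 mol H2C2O4, so n(H2C2O4) = 0.001758 x 5/2 = 0.004394 mol.
[H2C2O4] = 0.004394 / 0.02316 L = 0.190 M.

0.190 M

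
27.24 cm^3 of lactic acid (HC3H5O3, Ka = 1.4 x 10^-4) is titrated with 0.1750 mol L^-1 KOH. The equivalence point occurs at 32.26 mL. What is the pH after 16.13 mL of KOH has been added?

16.13 mL is exactly half the equivalence volume (32.26/2), i.e. the half-equivalence point.
There, n(HA) = n(A^-), so pH = pKa = -log(1.4 x 10^-4) = 3.85.

3.85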